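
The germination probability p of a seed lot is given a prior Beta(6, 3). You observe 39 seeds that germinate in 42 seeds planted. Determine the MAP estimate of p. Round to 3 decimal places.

p̂_MAP = 0.898

Prior: Beta(6, 3).
Data: 39 successes in 42 trials. The binomial likelihood contributes p^39(1−p)^3, so the posterior is Beta(6+39, 3+3) = Beta(45, 6).
For Beta(a, b) with a, b > 1 the mode is (a−1)/(a+b−2) = 44/49 ≈ 0.898.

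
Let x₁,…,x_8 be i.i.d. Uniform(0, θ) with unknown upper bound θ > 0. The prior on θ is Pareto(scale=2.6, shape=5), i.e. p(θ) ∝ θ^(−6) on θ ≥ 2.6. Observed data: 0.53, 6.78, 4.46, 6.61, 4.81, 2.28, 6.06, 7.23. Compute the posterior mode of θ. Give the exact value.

θ̂_MAP = 7.23

The Uniform(0, θ) likelihood is θ^(−n) for θ ≥ max(xᵢ), zero otherwise. Here max(xᵢ) = 7.23.
Posterior ∝ θ^(−6) · θ^(−8) = θ^(−14) on θ ≥ max(2.6, 7.23) = 7.23.
This density is strictly decreasing in θ, so the posterior mode lies at the lower boundary of the support.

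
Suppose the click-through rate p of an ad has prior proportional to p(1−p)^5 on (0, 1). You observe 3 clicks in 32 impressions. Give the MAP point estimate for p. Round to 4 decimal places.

The prior density ∝ p(1−p)^5 is the kernel of Beta(2, 6).
Data: 3 successes in 32 trials. The binomial likelihood contributes p^3(1−p)^29, so the posterior is Beta(2+3, 6+29) = Beta(5, 35).
For Beta(a, b) with a, b > 1 the mode is (a−1)/(a+b−2) = 4/38 ≈ 0.1053.

p̂_MAP = 0.1053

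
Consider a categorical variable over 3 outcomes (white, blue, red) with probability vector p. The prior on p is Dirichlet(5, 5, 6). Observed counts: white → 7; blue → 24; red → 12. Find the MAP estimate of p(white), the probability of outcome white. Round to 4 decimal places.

The posterior is Dirichlet(αᵢ + nᵢ) = Dirichlet(12, 29, 18).
For a Dirichlet(a₁,…,a_K) with all aᵢ > 1, the mode has j-th component (aⱼ − 1)/(Σaᵢ − K).
Here Σaᵢ = 59 and K = 3, so p(white) = (12 − 1)/(59 − 3) = 11/56 ≈ 0.1964.

MAP estimate of p(white) = 0.1964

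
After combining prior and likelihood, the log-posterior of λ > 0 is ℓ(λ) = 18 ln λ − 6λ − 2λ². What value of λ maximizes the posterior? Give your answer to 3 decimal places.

λ̂_MAP = 1.500

ℓ'(λ) = 18/λ − 6 − 4λ. Setting this to zero and multiplying by λ: 4λ² + 6λ − 18 = 0.
λ = (−6 + √(6² + 4·4·18)) / (2·4) = (−6 + √324) / 8 = (−6 + 18)/8 = 3/2.
ℓ''(λ) = −18/λ² − 4 < 0, confirming a maximum.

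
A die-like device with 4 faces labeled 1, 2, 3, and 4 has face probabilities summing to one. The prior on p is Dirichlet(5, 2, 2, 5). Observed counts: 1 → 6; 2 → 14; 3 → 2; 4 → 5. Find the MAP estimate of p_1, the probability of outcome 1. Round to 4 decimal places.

The posterior is Dirichlet(αᵢ + nᵢ) = Dirichlet(11, 16, 4, 10).
For a Dirichlet(a₁,…,a_K) with all aᵢ > 1, the mode has j-th component (aⱼ − 1)/(Σaᵢ − K).
Here Σaᵢ = 41 and K = 4, so p_1 = (11 − 1)/(41 − 4) = 10/37 ≈ 0.2703.

MAP estimate: 0.2703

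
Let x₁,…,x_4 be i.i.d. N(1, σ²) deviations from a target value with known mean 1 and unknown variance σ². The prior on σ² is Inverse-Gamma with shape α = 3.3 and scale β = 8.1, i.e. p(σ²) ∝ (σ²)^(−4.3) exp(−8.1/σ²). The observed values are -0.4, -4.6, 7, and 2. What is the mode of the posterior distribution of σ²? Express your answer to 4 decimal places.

Sum of squared deviations about the known mean: SS = (-0.4−1)² + (-4.6−1)² + (7−1)² + (2−1)² = 70.32.
The Normal likelihood contributes (σ²)^(−n/2) exp(−SS/(2σ²)), so the posterior is Inverse-Gamma(α + n/2, β + SS/2) = Inverse-Gamma(5.3, 43.26).
The mode of Inverse-Gamma(a, b) is b/(a+1) = 43.26/6.3 ≈ 6.8667.

σ̂²_MAP = 6.8667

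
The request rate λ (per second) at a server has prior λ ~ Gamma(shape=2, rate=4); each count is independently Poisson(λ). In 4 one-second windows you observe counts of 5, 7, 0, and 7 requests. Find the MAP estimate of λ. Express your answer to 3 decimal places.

Σxᵢ = 5+7+0+7 = 19, with n = 4.
Posterior ∝ λe^(−4λ) · λ^19e^(−4λ) = λ^20e^(−8λ), i.e. Gamma(shape=21, rate=8).
The mode of a Gamma(a, b) with a ≥ 1 (shape–rate) is (a−1)/b = 20/8 ≈ 2.500.

λ̂_MAP = 2.500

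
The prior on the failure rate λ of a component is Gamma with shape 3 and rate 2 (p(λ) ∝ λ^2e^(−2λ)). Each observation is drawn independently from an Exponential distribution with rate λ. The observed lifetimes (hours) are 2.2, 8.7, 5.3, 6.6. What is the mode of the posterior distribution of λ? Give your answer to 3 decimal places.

λ̂_MAP = 0.242

The Exponential(rate=λ) likelihood is ∝ λ^n e^(−λΣtᵢ). Here n = 4 and Σtᵢ = 2.2 + 8.7 + 5.3 + 6.6 = 22.8.
Posterior ∝ λ^2e^(−2λ) · λ^4e^(−22.8λ) = λ^6e^(−24.8λ), i.e. Gamma(7, 24.8).
Mode = (a−1)/b = 6/24.8 ≈ 0.242.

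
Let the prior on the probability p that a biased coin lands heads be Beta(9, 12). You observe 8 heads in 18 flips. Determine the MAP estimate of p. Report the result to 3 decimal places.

p̂_MAP = 0.432

Prior: Beta(9, 12).
Data: 8 successes in 18 trials. The binomial likelihood contributes p^8(1−p)^10, so the posterior is Beta(9+8, 12+10) = Beta(17, 22).
For Beta(a, b) with a, b > 1 the mode is (a−1)/(a+b−2) = 16/37 ≈ 0.432.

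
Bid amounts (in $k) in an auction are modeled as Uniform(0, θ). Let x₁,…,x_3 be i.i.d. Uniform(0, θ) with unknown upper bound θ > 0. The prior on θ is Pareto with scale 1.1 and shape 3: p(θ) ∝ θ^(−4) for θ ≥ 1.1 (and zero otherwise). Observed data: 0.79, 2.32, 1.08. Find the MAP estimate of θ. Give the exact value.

The Uniform(0, θ) likelihood is θ^(−n) for θ ≥ max(xᵢ), zero otherwise. Here max(xᵢ) = 2.32.
Posterior ∝ θ^(−4) · θ^(−3) = θ^(−7) on θ ≥ max(1.1, 2.32) = 2.32.
This density is strictly decreasing in θ, so the posterior mode lies at the lower boundary of the support.

θ̂_MAP = 2.32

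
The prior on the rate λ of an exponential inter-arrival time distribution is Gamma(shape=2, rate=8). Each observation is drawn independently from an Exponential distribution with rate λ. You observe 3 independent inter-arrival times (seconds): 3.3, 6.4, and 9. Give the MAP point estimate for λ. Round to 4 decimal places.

λ̂_MAP = 0.1498

The Exponential(rate=λ) likelihood is ∝ λ^n e^(−λΣtᵢ). Here n = 3 and Σtᵢ = 3.3 + 6.4 + 9 = 18.7.
Posterior ∝ λe^(−8λ) · λ^3e^(−18.7λ) = λ^4e^(−26.7λ), i.e. Gamma(5, 26.7).
Mode = (a−1)/b = 4/26.7 ≈ 0.1498.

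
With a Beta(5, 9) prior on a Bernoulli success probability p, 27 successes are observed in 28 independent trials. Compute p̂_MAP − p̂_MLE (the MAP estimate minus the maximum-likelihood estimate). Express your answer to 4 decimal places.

MAP − MLE = -0.1893

Posterior is Beta(32, 10); MAP = (32−1)/(42−2) = 31/40 ≈ 0.77500.
MLE ignores the prior: p̂_MLE = k/n = 27/28 ≈ 0.96429.
Difference = 31/40 − 27/28 = -53/280 ≈ -0.1893.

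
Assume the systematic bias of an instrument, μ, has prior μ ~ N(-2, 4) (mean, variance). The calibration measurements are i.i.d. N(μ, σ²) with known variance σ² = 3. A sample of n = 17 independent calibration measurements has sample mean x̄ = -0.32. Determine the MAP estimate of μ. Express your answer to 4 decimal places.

n = 17, x̄ = -0.32.
For a Normal prior and Normal likelihood with known variance, the posterior is Normal; its mode equals its mean, the precision-weighted average.
Prior precision 1/σ₀² = 1/4 = 0.25; data precision n/σ² = 17/3.
μ̂ = (0.25·(-2) + (17/3)·(-0.32)) / (0.25 + 17/3) = (-347/150)/(71/12) = -694/1775 ≈ -0.3910.

μ̂_MAP = -0.3910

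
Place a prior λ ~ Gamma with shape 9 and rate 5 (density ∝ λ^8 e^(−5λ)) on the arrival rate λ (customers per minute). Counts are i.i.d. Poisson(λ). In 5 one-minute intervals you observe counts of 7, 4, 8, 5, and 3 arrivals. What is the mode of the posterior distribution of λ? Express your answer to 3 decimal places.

Σxᵢ = 7+4+8+5+3 = 27, with n = 5.
Posterior ∝ λ^8e^(−5λ) · λ^27e^(−5λ) = λ^35e^(−10λ), i.e. Gamma(shape=36, rate=10).
The mode of a Gamma(a, b) with a ≥ 1 (shape–rate) is (a−1)/b = 35/10 ≈ 3.500.

λ̂_MAP = 3.500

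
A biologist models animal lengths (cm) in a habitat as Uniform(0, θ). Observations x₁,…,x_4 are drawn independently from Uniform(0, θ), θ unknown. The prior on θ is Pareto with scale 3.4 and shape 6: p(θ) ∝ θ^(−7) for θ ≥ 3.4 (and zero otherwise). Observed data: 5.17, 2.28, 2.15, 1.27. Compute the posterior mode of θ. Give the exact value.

The Uniform(0, θ) likelihood is θ^(−n) for θ ≥ max(xᵢ), zero otherwise. Here max(xᵢ) = 5.17.
Posterior ∝ θ^(−7) · θ^(−4) = θ^(−11) on θ ≥ max(3.4, 5.17) = 5.17.
This density is strictly decreasing in θ, so the posterior mode lies at the lower boundary of the support.

θ̂_MAP = 5.17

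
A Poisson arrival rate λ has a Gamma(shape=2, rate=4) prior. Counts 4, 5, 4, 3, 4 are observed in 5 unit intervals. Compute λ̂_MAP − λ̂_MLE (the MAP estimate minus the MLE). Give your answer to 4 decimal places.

MAP − MLE = -1.6667

Σxᵢ = 20. Posterior is Gamma(22, 9); MAP = (22−1)/9 = 21/9 ≈ 2.33333.
MLE = x̄ = 20/5 ≈ 4.00000.
Difference = 21/9 − 20/5 = -5/3 ≈ -1.6667.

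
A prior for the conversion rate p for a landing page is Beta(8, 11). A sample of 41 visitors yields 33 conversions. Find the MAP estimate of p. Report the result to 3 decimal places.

p̂_MAP = 0.690

Prior: Beta(8, 11).
Data: 33 successes in 41 trials. The binomial likelihood contributes p^33(1−p)^8, so the posterior is Beta(8+33, 11+8) = Beta(41, 19).
For Beta(a, b) with a, b > 1 the mode is (a−1)/(a+b−2) = 40/58 ≈ 0.690.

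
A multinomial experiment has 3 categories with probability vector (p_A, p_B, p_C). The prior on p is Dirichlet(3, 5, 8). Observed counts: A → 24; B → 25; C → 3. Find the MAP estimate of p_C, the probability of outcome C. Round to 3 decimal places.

The posterior is Dirichlet(αᵢ + nᵢ) = Dirichlet(27, 30, 11).
For a Dirichlet(a₁,…,a_K) with all aᵢ > 1, the mode has j-th component (aⱼ − 1)/(Σaᵢ − K).
Here Σaᵢ = 68 and K = 3, so p_C = (11 − 1)/(68 − 3) = 10/65 ≈ 0.154.

MAP estimate of p_C = 0.154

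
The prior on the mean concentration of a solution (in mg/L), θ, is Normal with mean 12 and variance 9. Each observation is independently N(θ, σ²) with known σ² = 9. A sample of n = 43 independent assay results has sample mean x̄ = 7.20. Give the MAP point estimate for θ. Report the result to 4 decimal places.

n = 43, x̄ = 7.20.
For a Normal prior and Normal likelihood with known variance, the posterior is Normal; its mode equals its mean, the precision-weighted average.
Prior precision 1/σ₀² = 1/9; data precision n/σ² = 43/9.
θ̂ = ((1/9)·12 + (43/9)·7.2) / (1/9 + 43/9) = (536/15)/(44/9) = 402/55 ≈ 7.3091.

θ̂_MAP = 7.3091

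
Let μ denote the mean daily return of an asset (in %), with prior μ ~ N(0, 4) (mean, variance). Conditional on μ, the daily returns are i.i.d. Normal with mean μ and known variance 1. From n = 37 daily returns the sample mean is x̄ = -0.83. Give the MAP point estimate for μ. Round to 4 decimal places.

μ̂_MAP = -0.8244

n = 37, x̄ = -0.83.
For a Normal prior and Normal likelihood with known variance, the posterior is Normal; its mode equals its mean, the precision-weighted average.
Prior precision 1/σ₀² = 1/4 = 0.25; data precision n/σ² = 37/1 = 37.
μ̂ = (0.25·0 + 37·(-0.83)) / (0.25 + 37) = (-30.71)/37.25 = -3071/3725 ≈ -0.8244.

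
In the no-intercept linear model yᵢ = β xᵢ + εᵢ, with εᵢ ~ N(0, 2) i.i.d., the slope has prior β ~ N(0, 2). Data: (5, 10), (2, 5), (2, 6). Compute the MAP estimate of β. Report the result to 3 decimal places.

β̂_MAP = 2.118

log p(β | y) = −Σ(yᵢ − βxᵢ)²/(2·2) − β²/(2·2) + const.
Setting the derivative to zero: Σxᵢ(yᵢ − βxᵢ)/2 − β/2 = 0, so β = Σxᵢyᵢ / (Σxᵢ² + σ²/τ²).
Σxᵢyᵢ = 5·10 + 2·5 + 2·6 = 72; Σxᵢ² = 33; σ²/τ² = 1.
β̂_MAP = 72 / (33 + 1) = 72/34 ≈ 2.118.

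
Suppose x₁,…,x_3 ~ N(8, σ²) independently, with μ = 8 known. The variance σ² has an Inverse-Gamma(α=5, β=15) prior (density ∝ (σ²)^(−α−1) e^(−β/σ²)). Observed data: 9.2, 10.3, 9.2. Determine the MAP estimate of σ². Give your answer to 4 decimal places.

σ̂²_MAP = 2.5447

Sum of squared deviations about the known mean: SS = (9.2−8)² + (10.3−8)² + (9.2−8)² = 8.17.
The Normal likelihood contributes (σ²)^(−n/2) exp(−SS/(2σ²)), so the posterior is Inverse-Gamma(α + n/2, β + SS/2) = Inverse-Gamma(6.5, 19.085).
The mode of Inverse-Gamma(a, b) is b/(a+1) = 19.085/7.5 ≈ 2.5447.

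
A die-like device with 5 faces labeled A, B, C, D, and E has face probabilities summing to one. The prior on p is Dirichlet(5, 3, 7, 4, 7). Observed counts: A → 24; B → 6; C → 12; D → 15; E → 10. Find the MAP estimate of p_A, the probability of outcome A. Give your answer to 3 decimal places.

MAP estimate of p_A = 0.318

The posterior is Dirichlet(αᵢ + nᵢ) = Dirichlet(29, 9, 19, 19, 17).
For a Dirichlet(a₁,…,a_K) with all aᵢ > 1, the mode has j-th component (aⱼ − 1)/(Σaᵢ − K).
Here Σaᵢ = 93 and K = 5, so p_A = (29 − 1)/(93 − 5) = 28/88 ≈ 0.318.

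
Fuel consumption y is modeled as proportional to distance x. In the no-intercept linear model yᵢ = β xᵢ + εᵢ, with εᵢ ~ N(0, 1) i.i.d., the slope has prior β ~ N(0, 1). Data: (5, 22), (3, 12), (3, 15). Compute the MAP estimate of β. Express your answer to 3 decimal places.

β̂_MAP = 4.341

log p(β | y) = −Σ(yᵢ − βxᵢ)²/(2·1) − β²/(2·1) + const.
Setting the derivative to zero: Σxᵢ(yᵢ − βxᵢ)/1 − β/1 = 0, so β = Σxᵢyᵢ / (Σxᵢ² + σ²/τ²).
Σxᵢyᵢ = 5·22 + 3·12 + 3·15 = 191; Σxᵢ² = 43; σ²/τ² = 1.
β̂_MAP = 191 / (43 + 1) = 191/44 ≈ 4.341.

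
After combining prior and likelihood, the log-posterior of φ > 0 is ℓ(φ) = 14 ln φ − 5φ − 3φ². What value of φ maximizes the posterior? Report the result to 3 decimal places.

φ̂_MAP = 1.167

ℓ'(φ) = 14/φ − 5 − 6φ. Setting this to zero and multiplying by φ: 6φ² + 5φ − 14 = 0.
φ = (−5 + √(5² + 4·6·14)) / (2·6) = (−5 + √361) / 12 = (−5 + 19)/12 = 7/6.
ℓ''(φ) = −14/φ² − 6 < 0, confirming a maximum.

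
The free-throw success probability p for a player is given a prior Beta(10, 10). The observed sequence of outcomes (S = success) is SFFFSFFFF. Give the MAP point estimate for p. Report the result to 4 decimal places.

p̂_MAP = 0.4074

Prior: Beta(10, 10).
Data: 2 successes in 9 trials (from the sequence). The binomial likelihood contributes p^2(1−p)^7, so the posterior is Beta(10+2, 10+7) = Beta(12, 17).
For Beta(a, b) with a, b > 1 the mode is (a−1)/(a+b−2) = 11/27 ≈ 0.4074.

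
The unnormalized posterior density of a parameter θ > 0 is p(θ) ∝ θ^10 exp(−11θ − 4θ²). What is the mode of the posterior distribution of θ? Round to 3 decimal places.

θ̂_MAP = 0.625

ℓ'(θ) = 10/θ − 11 − 8θ. Setting this to zero and multiplying by θ: 8θ² + 11θ − 10 = 0.
θ = (−11 + √(11² + 4·8·10)) / (2·8) = (−11 + √441) / 16 = (−11 + 21)/16 = 5/8.
ℓ''(θ) = −10/θ² − 8 < 0, confirming a maximum.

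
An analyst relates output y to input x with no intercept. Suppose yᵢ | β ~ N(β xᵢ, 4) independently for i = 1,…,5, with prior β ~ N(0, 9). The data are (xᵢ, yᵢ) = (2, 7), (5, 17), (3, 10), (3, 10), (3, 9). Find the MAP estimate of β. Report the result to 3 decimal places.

β̂_MAP = 3.295

log p(β | y) = −Σ(yᵢ − βxᵢ)²/(2·4) − β²/(2·9) + const.
Setting the derivative to zero: Σxᵢ(yᵢ − βxᵢ)/4 − β/9 = 0, so β = Σxᵢyᵢ / (Σxᵢ² + σ²/τ²).
Σxᵢyᵢ = 2·7 + 5·17 + 3·10 + 3·10 + 3·9 = 186; Σxᵢ² = 56; σ²/τ² = 4/9.
β̂_MAP = 186 / (56 + 4/9) = 186/(508/9) = 837/254 ≈ 3.295.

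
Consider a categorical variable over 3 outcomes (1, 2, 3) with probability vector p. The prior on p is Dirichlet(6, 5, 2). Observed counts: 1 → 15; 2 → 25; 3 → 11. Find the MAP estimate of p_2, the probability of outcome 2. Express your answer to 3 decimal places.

MAP estimate: 0.475

The posterior is Dirichlet(αᵢ + nᵢ) = Dirichlet(21, 30, 13).
For a Dirichlet(a₁,…,a_K) with all aᵢ > 1, the mode has j-th component (aⱼ − 1)/(Σaᵢ − K).
Here Σaᵢ = 64 and K = 3, so p_2 = (30 − 1)/(64 − 3) = 29/61 ≈ 0.475.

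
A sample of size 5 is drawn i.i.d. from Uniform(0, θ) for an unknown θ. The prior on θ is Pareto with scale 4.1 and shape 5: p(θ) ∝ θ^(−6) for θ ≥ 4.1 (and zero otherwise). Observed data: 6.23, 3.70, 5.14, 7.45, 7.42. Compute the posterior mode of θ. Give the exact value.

θ̂_MAP = 7.45

The Uniform(0, θ) likelihood is θ^(−n) for θ ≥ max(xᵢ), zero otherwise. Here max(xᵢ) = 7.45.
Posterior ∝ θ^(−6) · θ^(−5) = θ^(−11) on θ ≥ max(4.1, 7.45) = 7.45.
This density is strictly decreasing in θ, so the posterior mode lies at the lower boundary of the support.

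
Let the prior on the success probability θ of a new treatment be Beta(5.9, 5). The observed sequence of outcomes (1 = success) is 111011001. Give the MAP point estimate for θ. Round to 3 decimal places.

Prior: Beta(5.9, 5).
Data: 6 successes in 9 trials (from the sequence). The binomial likelihood contributes θ^6(1−θ)^3, so the posterior is Beta(5.9+6, 5+3) = Beta(11.9, 8).
For Beta(a, b) with a, b > 1 the mode is (a−1)/(a+b−2) = 10.9/17.9 ≈ 0.609.

θ̂_MAP = 0.609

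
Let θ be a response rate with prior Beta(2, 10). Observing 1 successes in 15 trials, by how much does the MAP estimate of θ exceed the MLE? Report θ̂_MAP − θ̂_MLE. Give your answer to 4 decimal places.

Posterior is Beta(3, 24); MAP = (3−1)/(27−2) = 2/25 ≈ 0.08000.
MLE ignores the prior: θ̂_MLE = k/n = 1/15 ≈ 0.06667.
Difference = 2/25 − 1/15 = 1/75 ≈ 0.0133.

MAP − MLE = 0.0133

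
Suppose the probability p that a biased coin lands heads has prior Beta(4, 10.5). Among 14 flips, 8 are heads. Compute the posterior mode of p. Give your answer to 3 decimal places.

Prior: Beta(4, 10.5).
Data: 8 successes in 14 trials. The binomial likelihood contributes p^8(1−p)^6, so the posterior is Beta(4+8, 10.5+6) = Beta(12, 16.5).
For Beta(a, b) with a, b > 1 the mode is (a−1)/(a+b−2) = 11/26.5 ≈ 0.415.

p̂_MAP = 0.415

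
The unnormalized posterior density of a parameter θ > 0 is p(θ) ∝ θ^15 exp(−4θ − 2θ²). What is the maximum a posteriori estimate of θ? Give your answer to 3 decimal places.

θ̂_MAP = 1.500

ℓ'(θ) = 15/θ − 4 − 4θ. Setting this to zero and multiplying by θ: 4θ² + 4θ − 15 = 0.
θ = (−4 + √(4² + 4·4·15)) / (2·4) = (−4 + √256) / 8 = (−4 + 16)/8 = 3/2.
ℓ''(θ) = −15/θ² − 4 < 0, confirming a maximum.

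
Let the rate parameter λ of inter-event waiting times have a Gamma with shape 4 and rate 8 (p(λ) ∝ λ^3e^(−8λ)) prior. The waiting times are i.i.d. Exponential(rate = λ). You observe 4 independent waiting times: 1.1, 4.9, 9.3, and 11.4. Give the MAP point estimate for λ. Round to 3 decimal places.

The Exponential(rate=λ) likelihood is ∝ λ^n e^(−λΣtᵢ). Here n = 4 and Σtᵢ = 1.1 + 4.9 + 9.3 + 11.4 = 26.7.
Posterior ∝ λ^3e^(−8λ) · λ^4e^(−26.7λ) = λ^7e^(−34.7λ), i.e. Gamma(8, 34.7).
Mode = (a−1)/b = 7/34.7 ≈ 0.202.

λ̂_MAP = 0.202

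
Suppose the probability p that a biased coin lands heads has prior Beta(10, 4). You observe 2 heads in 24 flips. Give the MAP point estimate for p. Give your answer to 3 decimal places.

p̂_MAP = 0.306

Prior: Beta(10, 4).
Data: 2 successes in 24 trials. The binomial likelihood contributes p^2(1−p)^22, so the posterior is Beta(10+2, 4+22) = Beta(12, 26).
For Beta(a, b) with a, b > 1 the mode is (a−1)/(a+b−2) = 11/36 ≈ 0.306.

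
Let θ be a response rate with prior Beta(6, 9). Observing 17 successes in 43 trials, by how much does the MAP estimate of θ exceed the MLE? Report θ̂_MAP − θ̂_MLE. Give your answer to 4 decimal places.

MAP − MLE = -0.0025

Posterior is Beta(23, 35); MAP = (23−1)/(58−2) = 22/56 ≈ 0.39286.
MLE ignores the prior: θ̂_MLE = k/n = 17/43 ≈ 0.39535.
Difference = 22/56 − 17/43 = -3/1204 ≈ -0.0025.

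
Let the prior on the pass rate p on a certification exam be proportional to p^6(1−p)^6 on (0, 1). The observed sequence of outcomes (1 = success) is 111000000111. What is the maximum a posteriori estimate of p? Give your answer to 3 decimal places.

The prior density ∝ p^6(1−p)^6 is the kernel of Beta(7, 7).
Data: 6 successes in 12 trials (from the sequence). The binomial likelihood contributes p^6(1−p)^6, so the posterior is Beta(7+6, 7+6) = Beta(13, 13).
For Beta(a, b) with a, b > 1 the mode is (a−1)/(a+b−2) = 12/24 ≈ 0.500.

p̂_MAP = 0.500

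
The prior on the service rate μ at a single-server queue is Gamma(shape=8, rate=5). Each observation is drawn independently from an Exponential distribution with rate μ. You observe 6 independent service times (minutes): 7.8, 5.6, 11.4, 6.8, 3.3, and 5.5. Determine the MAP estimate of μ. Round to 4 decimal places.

The Exponential(rate=μ) likelihood is ∝ μ^n e^(−μΣtᵢ). Here n = 6 and Σtᵢ = 7.8 + 5.6 + 11.4 + 6.8 + 3.3 + 5.5 = 40.4.
Posterior ∝ μ^7e^(−5μ) · μ^6e^(−40.4μ) = μ^13e^(−45.4μ), i.e. Gamma(14, 45.4).
Mode = (a−1)/b = 13/45.4 ≈ 0.2863.

μ̂_MAP = 0.2863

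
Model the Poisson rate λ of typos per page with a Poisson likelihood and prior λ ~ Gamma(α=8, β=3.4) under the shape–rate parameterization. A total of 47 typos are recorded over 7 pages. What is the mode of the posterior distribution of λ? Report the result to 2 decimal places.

λ̂_MAP = 5.19

Σxᵢ = 47, n = 7.
Posterior ∝ λ^7e^(−3.4λ) · λ^47e^(−7λ) = λ^54e^(−10.4λ), i.e. Gamma(shape=55, rate=10.4).
The mode of a Gamma(a, b) with a ≥ 1 (shape–rate) is (a−1)/b = 54/10.4 ≈ 5.19.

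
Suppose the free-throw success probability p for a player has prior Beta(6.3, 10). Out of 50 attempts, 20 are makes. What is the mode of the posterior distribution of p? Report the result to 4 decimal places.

p̂_MAP = 0.3935

Prior: Beta(6.3, 10).
Data: 20 successes in 50 trials. The binomial likelihood contributes p^20(1−p)^30, so the posterior is Beta(6.3+20, 10+30) = Beta(26.3, 40).
For Beta(a, b) with a, b > 1 the mode is (a−1)/(a+b−2) = 25.3/64.3 ≈ 0.3935.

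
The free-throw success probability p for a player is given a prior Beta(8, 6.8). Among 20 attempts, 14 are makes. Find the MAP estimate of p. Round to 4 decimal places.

p̂_MAP = 0.6402

Prior: Beta(8, 6.8).
Data: 14 successes in 20 trials. The binomial likelihood contributes p^14(1−p)^6, so the posterior is Beta(8+14, 6.8+6) = Beta(22, 12.8).
For Beta(a, b) with a, b > 1 the mode is (a−1)/(a+b−2) = 21/32.8 ≈ 0.6402.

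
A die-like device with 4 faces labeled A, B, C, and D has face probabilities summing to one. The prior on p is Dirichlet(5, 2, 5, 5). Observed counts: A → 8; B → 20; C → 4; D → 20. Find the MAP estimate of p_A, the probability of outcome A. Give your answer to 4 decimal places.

The posterior is Dirichlet(αᵢ + nᵢ) = Dirichlet(13, 22, 9, 25).
For a Dirichlet(a₁,…,a_K) with all aᵢ > 1, the mode has j-th component (aⱼ − 1)/(Σaᵢ − K).
Here Σaᵢ = 69 and K = 4, so p_A = (13 − 1)/(69 − 4) = 12/65 ≈ 0.1846.

MAP estimate of p_A = 0.1846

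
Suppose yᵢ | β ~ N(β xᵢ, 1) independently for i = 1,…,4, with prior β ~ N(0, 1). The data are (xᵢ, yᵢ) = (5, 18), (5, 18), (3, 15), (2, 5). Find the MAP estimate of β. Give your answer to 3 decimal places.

β̂_MAP = 3.672

log p(β | y) = −Σ(yᵢ − βxᵢ)²/(2·1) − β²/(2·1) + const.
Setting the derivative to zero: Σxᵢ(yᵢ − βxᵢ)/1 − β/1 = 0, so β = Σxᵢyᵢ / (Σxᵢ² + σ²/τ²).
Σxᵢyᵢ = 5·18 + 5·18 + 3·15 + 2·5 = 235; Σxᵢ² = 63; σ²/τ² = 1.
β̂_MAP = 235 / (63 + 1) = 235/64 ≈ 3.672.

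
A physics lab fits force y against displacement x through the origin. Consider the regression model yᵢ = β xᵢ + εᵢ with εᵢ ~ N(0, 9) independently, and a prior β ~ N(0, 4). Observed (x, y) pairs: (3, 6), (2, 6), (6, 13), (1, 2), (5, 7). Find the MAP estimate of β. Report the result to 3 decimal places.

log p(β | y) = −Σ(yᵢ − βxᵢ)²/(2·9) − β²/(2·4) + const.
Setting the derivative to zero: Σxᵢ(yᵢ − βxᵢ)/9 − β/4 = 0, so β = Σxᵢyᵢ / (Σxᵢ² + σ²/τ²).
Σxᵢyᵢ = 3·6 + 2·6 + 6·13 + 1·2 + 5·7 = 145; Σxᵢ² = 75; σ²/τ² = 2.25.
β̂_MAP = 145 / (75 + 2.25) = 145/77.25 ≈ 1.877.

β̂_MAP = 1.877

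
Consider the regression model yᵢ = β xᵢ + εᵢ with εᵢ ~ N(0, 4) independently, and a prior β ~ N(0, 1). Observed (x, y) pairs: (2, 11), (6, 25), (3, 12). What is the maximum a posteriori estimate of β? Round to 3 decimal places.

log p(β | y) = −Σ(yᵢ − βxᵢ)²/(2·4) − β²/(2·1) + const.
Setting the derivative to zero: Σxᵢ(yᵢ − βxᵢ)/4 − β/1 = 0, so β = Σxᵢyᵢ / (Σxᵢ² + σ²/τ²).
Σxᵢyᵢ = 2·11 + 6·25 + 3·12 = 208; Σxᵢ² = 49; σ²/τ² = 4.
β̂_MAP = 208 / (49 + 4) = 208/53 ≈ 3.925.

β̂_MAP = 3.925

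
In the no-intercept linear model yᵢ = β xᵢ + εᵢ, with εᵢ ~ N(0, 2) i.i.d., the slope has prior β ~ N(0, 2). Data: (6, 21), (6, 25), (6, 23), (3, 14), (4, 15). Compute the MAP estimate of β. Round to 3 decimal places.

log p(β | y) = −Σ(yᵢ − βxᵢ)²/(2·2) − β²/(2·2) + const.
Setting the derivative to zero: Σxᵢ(yᵢ − βxᵢ)/2 − β/2 = 0, so β = Σxᵢyᵢ / (Σxᵢ² + σ²/τ²).
Σxᵢyᵢ = 6·21 + 6·25 + 6·23 + 3·14 + 4·15 = 516; Σxᵢ² = 133; σ²/τ² = 1.
β̂_MAP = 516 / (133 + 1) = 516/134 ≈ 3.851.

β̂_MAP = 3.851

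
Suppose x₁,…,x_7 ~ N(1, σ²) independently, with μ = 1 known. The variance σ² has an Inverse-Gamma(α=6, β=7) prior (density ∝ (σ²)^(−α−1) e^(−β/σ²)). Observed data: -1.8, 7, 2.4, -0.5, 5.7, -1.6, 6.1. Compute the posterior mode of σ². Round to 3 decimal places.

σ̂²_MAP = 5.567

Sum of squared deviations about the known mean: SS = (-1.8−1)² + (7−1)² + (2.4−1)² + (-0.5−1)² + (5.7−1)² + (-1.6−1)² + (6.1−1)² = 102.91.
The Normal likelihood contributes (σ²)^(−n/2) exp(−SS/(2σ²)), so the posterior is Inverse-Gamma(α + n/2, β + SS/2) = Inverse-Gamma(9.5, 58.455).
The mode of Inverse-Gamma(a, b) is b/(a+1) = 58.455/10.5 ≈ 5.567.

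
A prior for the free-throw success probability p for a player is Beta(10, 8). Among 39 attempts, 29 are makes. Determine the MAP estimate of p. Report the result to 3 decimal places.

p̂_MAP = 0.691

Prior: Beta(10, 8).
Data: 29 successes in 39 trials. The binomial likelihood contributes p^29(1−p)^10, so the posterior is Beta(10+29, 8+10) = Beta(39, 18).
For Beta(a, b) with a, b > 1 the mode is (a−1)/(a+b−2) = 38/55 ≈ 0.691.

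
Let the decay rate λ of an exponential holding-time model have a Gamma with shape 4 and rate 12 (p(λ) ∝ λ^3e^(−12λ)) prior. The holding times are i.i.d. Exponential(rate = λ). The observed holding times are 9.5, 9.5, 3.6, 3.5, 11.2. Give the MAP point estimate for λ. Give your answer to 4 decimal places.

λ̂_MAP = 0.1623

The Exponential(rate=λ) likelihood is ∝ λ^n e^(−λΣtᵢ). Here n = 5 and Σtᵢ = 9.5 + 9.5 + 3.6 + 3.5 + 11.2 = 37.3.
Posterior ∝ λ^3e^(−12λ) · λ^5e^(−37.3λ) = λ^8e^(−49.3λ), i.e. Gamma(9, 49.3).
Mode = (a−1)/b = 8/49.3 ≈ 0.1623.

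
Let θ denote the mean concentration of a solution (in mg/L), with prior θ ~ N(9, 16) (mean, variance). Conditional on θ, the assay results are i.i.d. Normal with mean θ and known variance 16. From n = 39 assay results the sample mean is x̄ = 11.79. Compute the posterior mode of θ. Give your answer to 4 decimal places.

θ̂_MAP = 11.7203

n = 39, x̄ = 11.79.
For a Normal prior and Normal likelihood with known variance, the posterior is Normal; its mode equals its mean, the precision-weighted average.
Prior precision 1/σ₀² = 1/16 = 0.0625; data precision n/σ² = 39/16 = 2.4375.
θ̂ = (0.0625·9 + 2.4375·11.79) / (0.0625 + 2.4375) = 29.300625/2.5 = 11.72025 ≈ 11.7203.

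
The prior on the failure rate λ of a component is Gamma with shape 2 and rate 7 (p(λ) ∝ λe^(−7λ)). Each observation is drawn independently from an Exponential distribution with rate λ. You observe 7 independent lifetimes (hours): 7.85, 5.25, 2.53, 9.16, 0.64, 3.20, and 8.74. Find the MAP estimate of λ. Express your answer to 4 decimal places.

The Exponential(rate=λ) likelihood is ∝ λ^n e^(−λΣtᵢ). Here n = 7 and Σtᵢ = 7.85 + 5.25 + 2.53 + 9.16 + 0.64 + 3.20 + 8.74 = 37.37.
Posterior ∝ λe^(−7λ) · λ^7e^(−37.37λ) = λ^8e^(−44.37λ), i.e. Gamma(9, 44.37).
Mode = (a−1)/b = 8/44.37 ≈ 0.1803.

λ̂_MAP = 0.1803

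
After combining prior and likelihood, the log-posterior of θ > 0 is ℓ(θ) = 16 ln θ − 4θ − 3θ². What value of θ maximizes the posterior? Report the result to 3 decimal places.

ℓ'(θ) = 16/θ − 4 − 6θ. Setting this to zero and multiplying by θ: 6θ² + 4θ − 16 = 0.
θ = (−4 + √(4² + 4·6·16)) / (2·6) = (−4 + √400) / 12 = (−4 + 20)/12 = 4/3.
ℓ''(θ) = −16/θ² − 6 < 0, confirming a maximum.

θ̂_MAP = 1.333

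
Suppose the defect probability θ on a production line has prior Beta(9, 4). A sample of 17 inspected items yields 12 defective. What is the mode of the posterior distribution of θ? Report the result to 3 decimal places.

Prior: Beta(9, 4).
Data: 12 successes in 17 trials. The binomial likelihood contributes θ^12(1−θ)^5, so the posterior is Beta(9+12, 4+5) = Beta(21, 9).
For Beta(a, b) with a, b > 1 the mode is (a−1)/(a+b−2) = 20/28 ≈ 0.714.

θ̂_MAP = 0.714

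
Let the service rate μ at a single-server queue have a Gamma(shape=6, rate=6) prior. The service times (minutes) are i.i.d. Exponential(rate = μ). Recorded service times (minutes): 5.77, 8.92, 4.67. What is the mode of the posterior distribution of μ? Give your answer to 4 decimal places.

μ̂_MAP = 0.3155

The Exponential(rate=μ) likelihood is ∝ μ^n e^(−μΣtᵢ). Here n = 3 and Σtᵢ = 5.77 + 8.92 + 4.67 = 19.36.
Posterior ∝ μ^5e^(−6μ) · μ^3e^(−19.36μ) = μ^8e^(−25.36μ), i.e. Gamma(9, 25.36).
Mode = (a−1)/b = 8/25.36 ≈ 0.3155.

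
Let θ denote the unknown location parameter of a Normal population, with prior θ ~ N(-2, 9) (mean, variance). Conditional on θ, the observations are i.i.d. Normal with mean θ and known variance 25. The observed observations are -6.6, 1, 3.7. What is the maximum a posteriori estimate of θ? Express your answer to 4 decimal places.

θ̂_MAP = -1.2904

n = 3; x̄ = ((-6.6) + 1 + 3.7)/3 = -1.9/3 = -19/30 ≈ -0.6333.
For a Normal prior and Normal likelihood with known variance, the posterior is Normal; its mode equals its mean, the precision-weighted average.
Prior precision 1/σ₀² = 1/9; data precision n/σ² = 3/25 = 0.12.
θ̂ = ((1/9)·(-2) + 0.12·(-19/30)) / (1/9 + 0.12) = (-671/2250)/(52/225) = -671/520 ≈ -1.2904.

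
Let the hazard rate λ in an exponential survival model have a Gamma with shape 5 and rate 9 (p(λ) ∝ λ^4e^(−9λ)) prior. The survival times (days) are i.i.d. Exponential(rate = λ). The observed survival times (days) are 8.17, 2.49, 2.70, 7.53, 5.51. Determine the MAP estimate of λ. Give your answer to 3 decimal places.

The Exponential(rate=λ) likelihood is ∝ λ^n e^(−λΣtᵢ). Here n = 5 and Σtᵢ = 8.17 + 2.49 + 2.70 + 7.53 + 5.51 = 26.40.
Posterior ∝ λ^4e^(−9λ) · λ^5e^(−26.40λ) = λ^9e^(−35.40λ), i.e. Gamma(10, 35.40).
Mode = (a−1)/b = 9/35.40 ≈ 0.254.

λ̂_MAP = 0.254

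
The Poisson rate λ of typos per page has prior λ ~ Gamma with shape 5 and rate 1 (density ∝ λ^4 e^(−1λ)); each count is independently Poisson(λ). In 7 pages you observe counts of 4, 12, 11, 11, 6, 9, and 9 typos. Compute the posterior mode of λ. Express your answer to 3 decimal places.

Σxᵢ = 4+12+11+11+6+9+9 = 62, with n = 7.
Posterior ∝ λ^4e^(−1λ) · λ^62e^(−7λ) = λ^66e^(−8λ), i.e. Gamma(shape=67, rate=8).
The mode of a Gamma(a, b) with a ≥ 1 (shape–rate) is (a−1)/b = 66/8 ≈ 8.250.

λ̂_MAP = 8.250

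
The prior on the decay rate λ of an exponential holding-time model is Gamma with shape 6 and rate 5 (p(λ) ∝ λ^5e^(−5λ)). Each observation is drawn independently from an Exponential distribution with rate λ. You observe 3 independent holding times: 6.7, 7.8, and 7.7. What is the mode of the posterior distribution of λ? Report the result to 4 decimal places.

λ̂_MAP = 0.2941

The Exponential(rate=λ) likelihood is ∝ λ^n e^(−λΣtᵢ). Here n = 3 and Σtᵢ = 6.7 + 7.8 + 7.7 = 22.2.
Posterior ∝ λ^5e^(−5λ) · λ^3e^(−22.2λ) = λ^8e^(−27.2λ), i.e. Gamma(9, 27.2).
Mode = (a−1)/b = 8/27.2 ≈ 0.2941.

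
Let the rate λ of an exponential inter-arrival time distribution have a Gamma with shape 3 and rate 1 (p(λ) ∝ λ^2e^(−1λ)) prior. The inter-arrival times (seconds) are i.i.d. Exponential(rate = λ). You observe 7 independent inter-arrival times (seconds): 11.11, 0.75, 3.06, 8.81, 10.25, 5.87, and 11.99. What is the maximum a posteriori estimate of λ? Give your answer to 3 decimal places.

λ̂_MAP = 0.170

The Exponential(rate=λ) likelihood is ∝ λ^n e^(−λΣtᵢ). Here n = 7 and Σtᵢ = 11.11 + 0.75 + 3.06 + 8.81 + 10.25 + 5.87 + 11.99 = 51.84.
Posterior ∝ λ^2e^(−1λ) · λ^7e^(−51.84λ) = λ^9e^(−52.84λ), i.e. Gamma(10, 52.84).
Mode = (a−1)/b = 9/52.84 ≈ 0.170.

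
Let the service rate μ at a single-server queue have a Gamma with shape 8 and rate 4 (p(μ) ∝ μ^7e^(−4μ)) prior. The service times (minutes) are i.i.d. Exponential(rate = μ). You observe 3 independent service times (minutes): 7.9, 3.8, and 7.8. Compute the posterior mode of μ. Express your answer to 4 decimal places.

μ̂_MAP = 0.4255

The Exponential(rate=μ) likelihood is ∝ μ^n e^(−μΣtᵢ). Here n = 3 and Σtᵢ = 7.9 + 3.8 + 7.8 = 19.5.
Posterior ∝ μ^7e^(−4μ) · μ^3e^(−19.5μ) = μ^10e^(−23.5μ), i.e. Gamma(11, 23.5).
Mode = (a−1)/b = 10/23.5 ≈ 0.4255.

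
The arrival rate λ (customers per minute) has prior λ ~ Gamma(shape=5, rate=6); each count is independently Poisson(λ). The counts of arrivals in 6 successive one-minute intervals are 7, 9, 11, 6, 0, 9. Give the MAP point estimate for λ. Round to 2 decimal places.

Σxᵢ = 7+9+11+6+0+9 = 42, with n = 6.
Posterior ∝ λ^4e^(−6λ) · λ^42e^(−6λ) = λ^46e^(−12λ), i.e. Gamma(shape=47, rate=12).
The mode of a Gamma(a, b) with a ≥ 1 (shape–rate) is (a−1)/b = 46/12 ≈ 3.83.

λ̂_MAP = 3.83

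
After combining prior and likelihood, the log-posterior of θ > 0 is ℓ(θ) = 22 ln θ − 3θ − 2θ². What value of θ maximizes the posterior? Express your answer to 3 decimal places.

ℓ'(θ) = 22/θ − 3 − 4θ. Setting this to zero and multiplying by θ: 4θ² + 3θ − 22 = 0.
θ = (−3 + √(3² + 4·4·22)) / (2·4) = (−3 + √361) / 8 = (−3 + 19)/8 = 2.
ℓ''(θ) = −22/θ² − 4 < 0, confirming a maximum.

θ̂_MAP = 2.000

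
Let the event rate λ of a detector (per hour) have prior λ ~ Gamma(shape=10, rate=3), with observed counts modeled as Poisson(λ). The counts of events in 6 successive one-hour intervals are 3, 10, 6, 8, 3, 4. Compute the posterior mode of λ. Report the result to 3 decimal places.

Σxᵢ = 3+10+6+8+3+4 = 34, with n = 6.
Posterior ∝ λ^9e^(−3λ) · λ^34e^(−6λ) = λ^43e^(−9λ), i.e. Gamma(shape=44, rate=9).
The mode of a Gamma(a, b) with a ≥ 1 (shape–rate) is (a−1)/b = 43/9 ≈ 4.778.

λ̂_MAP = 4.778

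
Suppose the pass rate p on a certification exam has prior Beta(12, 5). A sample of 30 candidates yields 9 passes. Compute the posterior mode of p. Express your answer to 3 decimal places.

p̂_MAP = 0.444

Prior: Beta(12, 5).
Data: 9 successes in 30 trials. The binomial likelihood contributes p^9(1−p)^21, so the posterior is Beta(12+9, 5+21) = Beta(21, 26).
For Beta(a, b) with a, b > 1 the mode is (a−1)/(a+b−2) = 20/45 ≈ 0.444.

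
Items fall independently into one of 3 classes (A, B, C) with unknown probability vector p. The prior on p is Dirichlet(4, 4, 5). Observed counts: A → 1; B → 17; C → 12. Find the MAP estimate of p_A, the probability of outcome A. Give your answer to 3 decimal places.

MAP estimate of p_A = 0.100

The posterior is Dirichlet(αᵢ + nᵢ) = Dirichlet(5, 21, 17).
For a Dirichlet(a₁,…,a_K) with all aᵢ > 1, the mode has j-th component (aⱼ − 1)/(Σaᵢ − K).
Here Σaᵢ = 43 and K = 3, so p_A = (5 − 1)/(43 − 3) = 4/40 ≈ 0.100.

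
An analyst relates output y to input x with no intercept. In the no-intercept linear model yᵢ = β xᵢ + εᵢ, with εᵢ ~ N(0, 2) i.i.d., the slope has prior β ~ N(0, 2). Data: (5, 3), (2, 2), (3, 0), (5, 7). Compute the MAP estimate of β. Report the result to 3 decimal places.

log p(β | y) = −Σ(yᵢ − βxᵢ)²/(2·2) − β²/(2·2) + const.
Setting the derivative to zero: Σxᵢ(yᵢ − βxᵢ)/2 − β/2 = 0, so β = Σxᵢyᵢ / (Σxᵢ² + σ²/τ²).
Σxᵢyᵢ = 5·3 + 2·2 + 3·0 + 5·7 = 54; Σxᵢ² = 63; σ²/τ² = 1.
β̂_MAP = 54 / (63 + 1) = 54/64 ≈ 0.844.

β̂_MAP = 0.844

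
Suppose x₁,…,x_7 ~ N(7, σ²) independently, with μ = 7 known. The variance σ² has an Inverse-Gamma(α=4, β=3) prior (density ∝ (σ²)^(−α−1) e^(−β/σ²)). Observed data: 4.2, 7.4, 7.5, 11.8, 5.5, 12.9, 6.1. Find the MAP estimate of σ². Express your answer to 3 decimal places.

σ̂²_MAP = 4.421

Sum of squared deviations about the known mean: SS = (4.2−7)² + (7.4−7)² + (7.5−7)² + (11.8−7)² + (5.5−7)² + (12.9−7)² + (6.1−7)² = 69.16.
The Normal likelihood contributes (σ²)^(−n/2) exp(−SS/(2σ²)), so the posterior is Inverse-Gamma(α + n/2, β + SS/2) = Inverse-Gamma(7.5, 37.58).
The mode of Inverse-Gamma(a, b) is b/(a+1) = 37.58/8.5 ≈ 4.421.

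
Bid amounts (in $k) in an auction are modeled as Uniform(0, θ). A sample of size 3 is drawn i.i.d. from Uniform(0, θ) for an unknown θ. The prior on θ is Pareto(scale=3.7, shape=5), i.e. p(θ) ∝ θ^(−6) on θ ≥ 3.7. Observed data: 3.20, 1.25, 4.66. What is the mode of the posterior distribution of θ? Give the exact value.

The Uniform(0, θ) likelihood is θ^(−n) for θ ≥ max(xᵢ), zero otherwise. Here max(xᵢ) = 4.66.
Posterior ∝ θ^(−6) · θ^(−3) = θ^(−9) on θ ≥ max(3.7, 4.66) = 4.66.
This density is strictly decreasing in θ, so the posterior mode lies at the lower boundary of the support.

θ̂_MAP = 4.66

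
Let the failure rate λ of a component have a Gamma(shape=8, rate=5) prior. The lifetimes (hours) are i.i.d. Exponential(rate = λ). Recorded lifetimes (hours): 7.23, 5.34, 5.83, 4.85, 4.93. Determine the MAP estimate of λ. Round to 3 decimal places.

The Exponential(rate=λ) likelihood is ∝ λ^n e^(−λΣtᵢ). Here n = 5 and Σtᵢ = 7.23 + 5.34 + 5.83 + 4.85 + 4.93 = 28.18.
Posterior ∝ λ^7e^(−5λ) · λ^5e^(−28.18λ) = λ^12e^(−33.18λ), i.e. Gamma(13, 33.18).
Mode = (a−1)/b = 12/33.18 ≈ 0.362.

λ̂_MAP = 0.362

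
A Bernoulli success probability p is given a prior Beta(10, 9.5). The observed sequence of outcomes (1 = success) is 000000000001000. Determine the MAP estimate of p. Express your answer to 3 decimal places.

p̂_MAP = 0.308

Prior: Beta(10, 9.5).
Data: 1 success in 15 trials (from the sequence). The binomial likelihood contributes p(1−p)^14, so the posterior is Beta(10+1, 9.5+14) = Beta(11, 23.5).
For Beta(a, b) with a, b > 1 the mode is (a−1)/(a+b−2) = 10/32.5 ≈ 0.308.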